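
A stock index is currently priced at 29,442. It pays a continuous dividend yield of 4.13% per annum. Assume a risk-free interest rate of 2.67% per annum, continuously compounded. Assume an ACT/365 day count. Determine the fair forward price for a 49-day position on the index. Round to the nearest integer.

29,384

F = S·e^((r − q)T) = 29442 · e^((0.0267 − 0.0413) × 49/365)
= 29442 · e^-0.001960 = 29442 × 0.998042
F = 29,384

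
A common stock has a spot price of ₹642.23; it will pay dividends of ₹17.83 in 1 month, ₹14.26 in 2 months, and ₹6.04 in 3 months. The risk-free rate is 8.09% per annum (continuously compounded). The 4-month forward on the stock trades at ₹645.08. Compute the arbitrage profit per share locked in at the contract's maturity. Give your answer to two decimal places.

PV(dividends) I = 17.83·e^(−0.0809·1/12) + 14.26·e^(−0.0809·2/12) + 6.04·e^(−0.0809·3/12) = 37.6983
Fair forward F* = (S − I)·e^(rT) = (642.23 − 37.6983)·e^0.026967 = 604.5317 × 1.027334 = 621.0560
Market ₹645.08 > fair 621.0560: forward overpriced → cash-and-carry (borrow at r, buy the stock and collect the dividends, short the forward).
Profit at T = |F_mkt − F*| = |645.08 − 621.0560| = ₹24.02 per share

₹24.02 per share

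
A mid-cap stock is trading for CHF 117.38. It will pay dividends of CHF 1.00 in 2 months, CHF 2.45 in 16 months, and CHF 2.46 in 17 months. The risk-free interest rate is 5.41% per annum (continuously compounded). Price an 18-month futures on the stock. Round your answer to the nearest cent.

CHF 121.28

PV(dividends) I = 1.00·e^(−0.0541·2/12) + 2.45·e^(−0.0541·16/12) + 2.46·e^(−0.0541·17/12)
I = 0.9910 + 2.2795 + 2.2785 = 5.5490
F = (S − I)·e^(rT) = (117.38 − 5.5490) · e^(0.0541·18/12)
= 111.8310 · e^0.081150 = 111.8310 × 1.084534 = CHF 121.28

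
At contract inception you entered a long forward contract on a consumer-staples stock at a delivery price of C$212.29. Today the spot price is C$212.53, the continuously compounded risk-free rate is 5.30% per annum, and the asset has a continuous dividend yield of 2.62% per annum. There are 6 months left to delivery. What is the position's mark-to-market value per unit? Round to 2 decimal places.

Current fair forward for the remaining 6 months: F = S·e^((r − q)·T), (r − q) = 0.0530 − 0.0262 = 0.0268
F = 212.53 · e^(0.0268 × 6/12) = 212.53 × 1.013490 = 215.3970
Value of long forward = (F − K)·e^(−rT) = (215.3970 − 212.29) · e^(−0.0530·6/12)
= 3.1070 × 0.973848 = 3.03

C$3.03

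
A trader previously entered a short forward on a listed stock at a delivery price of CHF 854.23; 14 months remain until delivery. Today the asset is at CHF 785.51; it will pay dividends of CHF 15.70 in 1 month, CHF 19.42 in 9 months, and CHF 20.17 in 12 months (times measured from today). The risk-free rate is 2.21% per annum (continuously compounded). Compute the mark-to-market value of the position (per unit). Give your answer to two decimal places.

CHF 101.48

PV(remaining dividends) I = 15.70·e^(−0.0221·1/12) + 19.42·e^(−0.0221·9/12) + 20.17·e^(−0.0221·12/12) = 54.5010
Current forward F = (S − I)·e^(rT) = (785.51 − 54.5010)·e^(0.0221·14/12) = 731.0090 × 1.026119 = 750.1022
Value (long) = (F − K)·e^(−rT) = (750.1022 − 854.23) × 0.974546 = -101.4773
Short position value = −(long value) = CHF 101.48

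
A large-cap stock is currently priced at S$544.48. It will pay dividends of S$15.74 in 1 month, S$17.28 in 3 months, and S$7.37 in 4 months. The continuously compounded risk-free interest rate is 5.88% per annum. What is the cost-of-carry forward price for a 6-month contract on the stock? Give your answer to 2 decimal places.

PV(dividends) I = 15.74·e^(−0.0588·1/12) + 17.28·e^(−0.0588·3/12) + 7.37·e^(−0.0588·4/12)
I = 15.6631 + 17.0278 + 7.2270 = 39.9179
F = (S − I)·e^(rT) = (544.48 − 39.9179) · e^(0.0588·6/12)
= 504.5621 · e^0.029400 = 504.5621 × 1.029836 = S$519.62

S$519.62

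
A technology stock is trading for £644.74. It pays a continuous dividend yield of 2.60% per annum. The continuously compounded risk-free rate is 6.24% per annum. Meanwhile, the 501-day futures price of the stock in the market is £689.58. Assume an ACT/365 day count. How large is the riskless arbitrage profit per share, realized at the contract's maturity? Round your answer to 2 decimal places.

Fair futures: F* = S·e^(carry·T), with carry = (r − q) = 0.0624 − 0.0260 = 0.0364
F* = 644.74 · e^(0.0364 × 501/365) = 644.74 · e^0.049963 = 644.74 × 1.051232 = £677.7713
Market £689.58 > fair £677.7713: forward overpriced → cash-and-carry (buy spot, short the forward).
At maturity, profit = |F_mkt − F*| = |689.58 − 677.7713| = £11.81 per share

£11.81 per share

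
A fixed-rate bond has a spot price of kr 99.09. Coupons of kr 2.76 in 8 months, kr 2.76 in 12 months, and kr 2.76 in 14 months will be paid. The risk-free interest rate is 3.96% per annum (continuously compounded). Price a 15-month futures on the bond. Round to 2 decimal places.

kr 95.74

PV(coupons) I = 2.76·e^(−0.0396·8/12) + 2.76·e^(−0.0396·12/12) + 2.76·e^(−0.0396·14/12)
I = 2.6881 + 2.6528 + 2.6354 = 7.9763
F = (S − I)·e^(rT) = (99.09 − 7.9763) · e^(0.0396·15/12)
= 91.1137 · e^0.049500 = 91.1137 × 1.050746 = kr 95.74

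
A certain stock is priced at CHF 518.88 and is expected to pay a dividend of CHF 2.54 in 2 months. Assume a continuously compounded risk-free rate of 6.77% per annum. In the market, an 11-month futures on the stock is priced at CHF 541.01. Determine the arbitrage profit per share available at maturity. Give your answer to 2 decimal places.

PV(dividends) I = 2.54·e^(−0.0677·2/12) = 2.5115
Fair futures F* = (S − I)·e^(rT) = (518.88 − 2.5115)·e^0.062058 = 516.3685 × 1.064024 = 549.4285
Market CHF 541.01 < fair 549.4285: forward underpriced → reverse cash-and-carry (short the stock, invest proceeds at r, pay the dividends, go long the forward).
Profit at T = |F_mkt − F*| = |541.01 − 549.4285| = CHF 8.42 per share

CHF 8.42 per share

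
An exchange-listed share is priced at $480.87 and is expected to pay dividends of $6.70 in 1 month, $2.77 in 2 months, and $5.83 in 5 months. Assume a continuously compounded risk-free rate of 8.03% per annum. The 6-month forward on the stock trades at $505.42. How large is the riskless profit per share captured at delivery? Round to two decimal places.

PV(dividends) I = 6.70·e^(−0.0803·1/12) + 2.77·e^(−0.0803·2/12) + 5.83·e^(−0.0803·5/12) = 15.0267
Fair forward F* = (S − I)·e^(rT) = (480.87 − 15.0267)·e^0.040150 = 465.8433 × 1.040967 = 484.9275
Market $505.42 > fair 484.9275: forward overpriced → cash-and-carry (borrow at r, buy the stock and collect the dividends, short the forward).
Profit at T = |F_mkt − F*| = |505.42 − 484.9275| = $20.49 per share

$20.49 per share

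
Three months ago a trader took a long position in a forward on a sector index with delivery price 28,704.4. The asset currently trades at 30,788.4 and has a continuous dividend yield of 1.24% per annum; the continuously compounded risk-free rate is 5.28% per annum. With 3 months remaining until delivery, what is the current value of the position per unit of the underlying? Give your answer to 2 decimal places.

2365.11

Current fair forward for the remaining 3 months: F = S·e^((r − q)·T), (r − q) = 0.0528 − 0.0124 = 0.0404
F = 30788.4 · e^(0.0404 × 3/12) = 30788.4 × 1.01015118 = 31100.9386
Value of long forward = (F − K)·e^(−rT) = (31100.9386 − 28704.4) · e^(−0.0528·3/12)
= 2396.5386 × 0.98688674 = 2365.11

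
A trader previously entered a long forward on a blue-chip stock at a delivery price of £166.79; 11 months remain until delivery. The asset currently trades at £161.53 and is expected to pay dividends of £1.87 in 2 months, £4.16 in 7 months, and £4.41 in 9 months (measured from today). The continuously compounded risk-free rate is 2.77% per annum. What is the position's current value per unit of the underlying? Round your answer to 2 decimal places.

PV(remaining dividends) I = 1.87·e^(−0.0277·2/12) + 4.16·e^(−0.0277·7/12) + 4.41·e^(−0.0277·9/12) = 10.2740
Current forward F = (S − I)·e^(rT) = (161.53 − 10.2740)·e^(0.0277·11/12) = 151.2560 × 1.025717 = 155.1459
Value (long) = (F − K)·e^(−rT) = (155.1459 − 166.79) × 0.974928 = -11.3522
Value = -£11.35

-£11.35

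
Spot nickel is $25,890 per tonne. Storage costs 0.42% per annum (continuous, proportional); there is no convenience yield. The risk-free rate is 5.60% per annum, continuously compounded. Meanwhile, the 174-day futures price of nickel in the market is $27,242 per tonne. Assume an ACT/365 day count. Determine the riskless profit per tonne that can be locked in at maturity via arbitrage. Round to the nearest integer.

Fair futures: F* = S·e^(carry·T), with carry = (r + u) = 0.0560 + 0.0042 = 0.0602
F* = 25890 · e^(0.0602 × 174/365) = 25890 · e^0.028698 = 25890 × 1.029114 = $26643.7615
Market $27242 > fair $26643.7615: forward overpriced → cash-and-carry (buy spot, short the forward).
At maturity, profit = |F_mkt − F*| = |27242 − 26643.7615| = $598 per tonne

$598 per tonne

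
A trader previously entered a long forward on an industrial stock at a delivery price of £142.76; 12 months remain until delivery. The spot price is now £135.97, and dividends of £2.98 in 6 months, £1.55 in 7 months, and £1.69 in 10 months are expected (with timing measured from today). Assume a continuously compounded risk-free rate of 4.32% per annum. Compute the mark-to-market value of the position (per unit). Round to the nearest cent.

-£6.81

PV(remaining dividends) I = 2.98·e^(−0.0432·6/12) + 1.55·e^(−0.0432·7/12) + 1.69·e^(−0.0432·10/12) = 6.0580
Current forward F = (S − I)·e^(rT) = (135.97 − 6.0580)·e^(0.0432·12/12) = 129.9120 × 1.044147 = 135.6472
Value (long) = (F − K)·e^(−rT) = (135.6472 − 142.76) × 0.957720 = -6.8121
Value = -£6.81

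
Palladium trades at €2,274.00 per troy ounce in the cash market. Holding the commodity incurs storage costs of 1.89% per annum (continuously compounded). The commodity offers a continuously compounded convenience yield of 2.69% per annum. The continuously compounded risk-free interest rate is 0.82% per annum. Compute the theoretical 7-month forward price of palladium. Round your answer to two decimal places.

Net carry = r + u − y = 0.0082 + 0.0189 − 0.0269 = 0.0002
F = S·e^((r+u−y)T) = 2274.00 · e^(0.0002 × 7/12) = 2274.00 · e^0.00011667
= 2274.00 × 1.00011668 = €2,274.27 per troy ounce

€2,274.27 per troy ounce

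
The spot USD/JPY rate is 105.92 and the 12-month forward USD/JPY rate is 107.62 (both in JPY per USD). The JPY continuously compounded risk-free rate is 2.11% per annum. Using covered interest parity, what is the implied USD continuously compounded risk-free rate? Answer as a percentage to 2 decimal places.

0.52%

F = S·e^((r_JPY − r_USD)T) ⇒ r_USD = r_JPY − ln(F/S)/T
ln(107.62/105.92) = 0.015922; /(12/12) = 0.015922
r_USD = 0.0211 − 0.015922 = 0.005178
r_USD = 0.52%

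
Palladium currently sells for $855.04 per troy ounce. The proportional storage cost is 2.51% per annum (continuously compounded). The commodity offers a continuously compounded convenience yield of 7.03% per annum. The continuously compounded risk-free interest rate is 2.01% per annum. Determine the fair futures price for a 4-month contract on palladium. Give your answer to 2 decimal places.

Net carry = r + u − y = 0.0201 + 0.0251 − 0.0703 = -0.0251
F = S·e^((r+u−y)T) = 855.04 · e^(-0.0251 × 4/12) = 855.04 · e^-0.008367
= 855.04 × 0.991668 = $847.92 per troy ounce

$847.92 per troy ounce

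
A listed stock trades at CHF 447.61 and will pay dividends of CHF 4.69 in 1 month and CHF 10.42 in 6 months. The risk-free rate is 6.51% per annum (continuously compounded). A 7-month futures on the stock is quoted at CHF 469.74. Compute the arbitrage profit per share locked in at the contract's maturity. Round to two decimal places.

CHF 20.13 per share

PV(dividends) I = 4.69·e^(−0.0651·1/12) + 10.42·e^(−0.0651·6/12) = 14.7509
Fair futures F* = (S − I)·e^(rT) = (447.61 − 14.7509)·e^0.037975 = 432.8591 × 1.038705 = 449.6129
Market CHF 469.74 > fair 449.6129: forward overpriced → cash-and-carry (borrow at r, buy the stock and collect the dividends, short the forward).
Profit at T = |F_mkt − F*| = |469.74 − 449.6129| = CHF 20.13 per share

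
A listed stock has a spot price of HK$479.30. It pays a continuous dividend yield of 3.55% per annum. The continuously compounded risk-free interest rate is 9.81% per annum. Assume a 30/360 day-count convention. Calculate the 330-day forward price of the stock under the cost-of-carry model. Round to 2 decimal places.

HK$507.61

F = S·e^((r − q)T) = 479.30 · e^((0.0981 − 0.0355) × 330/360)
= 479.30 · e^0.057383 = 479.30 × 1.059061
F = HK$507.61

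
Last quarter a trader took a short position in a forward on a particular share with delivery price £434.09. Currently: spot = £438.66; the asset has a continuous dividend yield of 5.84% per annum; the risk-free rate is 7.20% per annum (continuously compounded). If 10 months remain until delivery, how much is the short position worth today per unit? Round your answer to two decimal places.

Current fair forward for the remaining 10 months: F = S·e^((r − q)·T), (r − q) = 0.0720 − 0.0584 = 0.0136
F = 438.66 · e^(0.0136 × 10/12) = 438.66 × 1.011398 = 443.6598
Value of long forward = (F − K)·e^(−rT) = (443.6598 − 434.09) · e^(−0.0720·10/12)
= 9.5698 × 0.941765 = 9.01
Short position value = −(long value) = -£9.01

-£9.01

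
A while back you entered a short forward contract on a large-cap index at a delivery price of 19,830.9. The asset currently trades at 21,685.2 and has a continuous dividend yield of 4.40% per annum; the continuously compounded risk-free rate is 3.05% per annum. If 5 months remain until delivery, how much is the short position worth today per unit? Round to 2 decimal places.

Current fair forward for the remaining 5 months: F = S·e^((r − q)·T), (r − q) = 0.0305 − 0.0440 = -0.0135
F = 21685.2 · e^(-0.0135 × 5/12) = 21685.2 × 0.99439079 = 21563.5632
Value of long forward = (F − K)·e^(−rT) = (21563.5632 − 19830.9) · e^(−0.0305·5/12)
= 1732.6632 × 0.98737208 = 1710.78
Short position value = −(long value) = -1710.78

-1710.78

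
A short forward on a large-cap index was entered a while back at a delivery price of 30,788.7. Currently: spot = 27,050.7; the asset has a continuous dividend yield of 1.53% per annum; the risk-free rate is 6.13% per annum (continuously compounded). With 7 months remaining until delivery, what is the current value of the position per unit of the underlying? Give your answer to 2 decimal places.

Current fair forward for the remaining 7 months: F = S·e^((r − q)·T), (r − q) = 0.0613 − 0.0153 = 0.0460
F = 27050.7 · e^(0.0460 × 7/12) = 27050.7 × 1.02719659 = 27786.3868
Value of long forward = (F − K)·e^(−rT) = (27786.3868 − 30788.7) · e^(−0.0613·7/12)
= -3002.3132 × 0.96487344 = -2896.85
Short position value = −(long value) = 2896.85

2896.85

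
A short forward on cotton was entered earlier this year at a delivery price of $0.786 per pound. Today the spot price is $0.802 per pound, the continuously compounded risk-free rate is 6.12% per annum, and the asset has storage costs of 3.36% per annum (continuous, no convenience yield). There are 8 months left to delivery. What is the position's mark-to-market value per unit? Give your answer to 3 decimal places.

-$0.066 per pound

Current fair forward for the remaining 8 months: F = S·e^((r + u)·T), (r + u) = 0.0612 + 0.0336 = 0.0948
F = 0.802 · e^(0.0948 × 8/12) = 0.802 × 1.065240 = 0.8543
Value of long forward = (F − K)·e^(−rT) = (0.8543 − 0.786) · e^(−0.0612·8/12)
= 0.0683 × 0.960021 = 0.066
Short position value = −(long value) = -$0.066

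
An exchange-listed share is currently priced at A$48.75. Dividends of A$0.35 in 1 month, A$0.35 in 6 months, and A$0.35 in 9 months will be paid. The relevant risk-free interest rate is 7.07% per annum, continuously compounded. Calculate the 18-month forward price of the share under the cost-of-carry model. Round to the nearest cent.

PV(dividends) I = 0.35·e^(−0.0707·1/12) + 0.35·e^(−0.0707·6/12) + 0.35·e^(−0.0707·9/12)
I = 0.3479 + 0.3378 + 0.3319 = 1.0176
F = (S − I)·e^(rT) = (48.75 − 1.0176) · e^(0.0707·18/12)
= 47.7324 · e^0.106050 = 47.7324 × 1.111877 = A$53.07

A$53.07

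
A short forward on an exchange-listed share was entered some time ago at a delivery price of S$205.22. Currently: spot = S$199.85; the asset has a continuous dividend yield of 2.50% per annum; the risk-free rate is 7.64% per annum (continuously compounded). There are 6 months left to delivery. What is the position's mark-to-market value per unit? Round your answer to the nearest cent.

S$0.16

Current fair forward for the remaining 6 months: F = S·e^((r − q)·T), (r − q) = 0.0764 − 0.0250 = 0.0514
F = 199.85 · e^(0.0514 × 6/12) = 199.85 × 1.026033 = 205.0527
Value of long forward = (F − K)·e^(−rT) = (205.0527 − 205.22) · e^(−0.0764·6/12)
= -0.1673 × 0.962520 = -0.16
Short position value = −(long value) = S$0.16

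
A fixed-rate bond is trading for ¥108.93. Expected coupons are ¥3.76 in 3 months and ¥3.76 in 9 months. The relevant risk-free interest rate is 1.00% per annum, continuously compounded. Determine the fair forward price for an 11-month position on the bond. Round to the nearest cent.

¥102.38

PV(coupons) I = 3.76·e^(−0.0100·3/12) + 3.76·e^(−0.0100·9/12)
I = 3.7506 + 3.7319 = 7.4825
F = (S − I)·e^(rT) = (108.93 − 7.4825) · e^(0.0100·11/12)
= 101.4475 · e^0.009167 = 101.4475 × 1.009209 = ¥102.38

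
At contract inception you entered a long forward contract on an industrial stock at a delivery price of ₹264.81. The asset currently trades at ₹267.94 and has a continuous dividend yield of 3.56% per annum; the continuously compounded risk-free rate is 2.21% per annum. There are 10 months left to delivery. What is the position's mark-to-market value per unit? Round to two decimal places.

Current fair forward for the remaining 10 months: F = S·e^((r − q)·T), (r − q) = 0.0221 − 0.0356 = -0.0135
F = 267.94 · e^(-0.0135 × 10/12) = 267.94 × 0.988813 = 264.9426
Value of long forward = (F − K)·e^(−rT) = (264.9426 − 264.81) · e^(−0.0221·10/12)
= 0.1326 × 0.981752 = 0.13

₹0.13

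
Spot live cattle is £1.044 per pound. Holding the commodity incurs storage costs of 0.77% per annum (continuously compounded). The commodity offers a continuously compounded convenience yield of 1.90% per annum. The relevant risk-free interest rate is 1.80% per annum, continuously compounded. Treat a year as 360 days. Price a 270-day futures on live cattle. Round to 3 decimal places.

Net carry = r + u − y = 0.0180 + 0.0077 − 0.0190 = 0.0067
F = S·e^((r+u−y)T) = 1.044 · e^(0.0067 × 270/360) = 1.044 · e^0.005025
= 1.044 × 1.005038 = £1.049 per pound

£1.049 per pound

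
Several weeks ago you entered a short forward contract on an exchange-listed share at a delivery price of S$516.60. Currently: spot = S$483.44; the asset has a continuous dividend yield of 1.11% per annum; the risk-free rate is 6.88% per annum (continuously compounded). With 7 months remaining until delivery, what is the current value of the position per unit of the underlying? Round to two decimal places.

Current fair forward for the remaining 7 months: F = S·e^((r − q)·T), (r − q) = 0.0688 − 0.0111 = 0.0577
F = 483.44 · e^(0.0577 × 7/12) = 483.44 × 1.034231 = 499.9886
Value of long forward = (F − K)·e^(−rT) = (499.9886 − 516.60) · e^(−0.0688·7/12)
= -16.6114 × 0.960661 = -15.96
Short position value = −(long value) = S$15.96

S$15.96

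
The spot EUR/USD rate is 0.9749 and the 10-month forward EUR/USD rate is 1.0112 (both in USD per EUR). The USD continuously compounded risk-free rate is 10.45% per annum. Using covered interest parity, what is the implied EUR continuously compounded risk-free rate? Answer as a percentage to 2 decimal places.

6.06%

F = S·e^((r_USD − r_EUR)T) ⇒ r_EUR = r_USD − ln(F/S)/T
ln(1.0112/0.9749) = 0.036558; /(10/12) = 0.043870
r_EUR = 0.1045 − 0.043870 = 0.060630
r_EUR = 6.06%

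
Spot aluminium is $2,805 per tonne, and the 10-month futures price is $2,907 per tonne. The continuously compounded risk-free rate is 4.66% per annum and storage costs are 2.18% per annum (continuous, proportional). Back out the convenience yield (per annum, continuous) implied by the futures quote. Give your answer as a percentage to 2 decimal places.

F = S·e^((r+u−y)T) ⇒ (r+u−y) = ln(F/S)/T
ln(2907/2805) = 0.035718; /T ⇒ 0.042862
y = r + u − ln(F/S)/T = 0.0466 + 0.0218 − 0.042862 = 0.025538
y = 2.55%

2.55%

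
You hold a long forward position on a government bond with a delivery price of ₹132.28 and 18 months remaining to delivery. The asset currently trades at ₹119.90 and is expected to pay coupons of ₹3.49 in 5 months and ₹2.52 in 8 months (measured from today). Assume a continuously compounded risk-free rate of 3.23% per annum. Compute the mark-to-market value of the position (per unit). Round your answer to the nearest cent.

-₹12.03

PV(remaining coupons) I = 3.49·e^(−0.0323·5/12) + 2.52·e^(−0.0323·8/12) = 5.9097
Current forward F = (S − I)·e^(rT) = (119.90 − 5.9097)·e^(0.0323·18/12) = 113.9903 × 1.049643 = 119.6491
Value (long) = (F − K)·e^(−rT) = (119.6491 − 132.28) × 0.952705 = -12.0335
Value = -₹12.03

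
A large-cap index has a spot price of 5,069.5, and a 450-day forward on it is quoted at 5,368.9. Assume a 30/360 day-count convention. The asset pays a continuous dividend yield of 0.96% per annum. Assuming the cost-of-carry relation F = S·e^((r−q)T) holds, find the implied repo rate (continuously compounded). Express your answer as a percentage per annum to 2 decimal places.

From F = S·e^((r−q)T): (r − q) = ln(F/S)/T
ln(5368.9/5069.5) = ln(1.059059) = 0.057381
(r − q) = 0.057381 / (450/360) = 0.045905
r = ln(F/S)/T + q = 0.045905 + 0.0096 = 0.055505
r = 5.55%

5.55%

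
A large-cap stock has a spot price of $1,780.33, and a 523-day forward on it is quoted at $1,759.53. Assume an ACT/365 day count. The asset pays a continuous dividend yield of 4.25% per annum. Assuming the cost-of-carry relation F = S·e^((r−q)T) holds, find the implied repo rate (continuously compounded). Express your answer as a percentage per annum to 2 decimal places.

3.43%

From F = S·e^((r−q)T): (r − q) = ln(F/S)/T
ln(1759.53/1780.33) = ln(0.988317) = -0.011752
(r − q) = -0.011752 / (523/365) = -0.008202
r = ln(F/S)/T + q = -0.008202 + 0.0425 = 0.034298
r = 3.43%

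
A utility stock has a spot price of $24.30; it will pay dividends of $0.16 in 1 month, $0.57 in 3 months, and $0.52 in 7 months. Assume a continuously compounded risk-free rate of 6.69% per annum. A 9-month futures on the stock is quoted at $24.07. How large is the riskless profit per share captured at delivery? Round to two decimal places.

PV(dividends) I = 0.16·e^(−0.0669·1/12) + 0.57·e^(−0.0669·3/12) + 0.52·e^(−0.0669·7/12) = 1.2198
Fair futures F* = (S − I)·e^(rT) = (24.30 − 1.2198)·e^0.050175 = 23.0802 × 1.051455 = 24.2678
Market $24.07 < fair 24.2678: forward underpriced → reverse cash-and-carry (short the stock, invest proceeds at r, pay the dividends, go long the forward).
Profit at T = |F_mkt − F*| = |24.07 − 24.2678| = $0.20 per share

$0.20 per share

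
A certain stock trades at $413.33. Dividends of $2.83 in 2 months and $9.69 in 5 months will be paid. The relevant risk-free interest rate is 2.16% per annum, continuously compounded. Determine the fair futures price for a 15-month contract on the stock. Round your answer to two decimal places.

$411.88

PV(dividends) I = 2.83·e^(−0.0216·2/12) + 9.69·e^(−0.0216·5/12)
I = 2.8198 + 9.6032 = 12.4230
F = (S − I)·e^(rT) = (413.33 − 12.4230) · e^(0.0216·15/12)
= 400.9070 · e^0.027000 = 400.9070 × 1.027368 = $411.88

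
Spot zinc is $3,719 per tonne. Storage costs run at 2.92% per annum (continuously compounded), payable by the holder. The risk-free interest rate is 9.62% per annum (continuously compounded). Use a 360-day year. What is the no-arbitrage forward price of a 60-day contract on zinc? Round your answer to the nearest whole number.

$3,798 per tonne

Net carry = r + u − y = 0.0962 + 0.0292 − 0.0000 = 0.1254
F = S·e^((r+u−y)T) = 3719 · e^(0.1254 × 60/360) = 3719 · e^0.020900
= 3719 × 1.021120 = $3,798 per tonne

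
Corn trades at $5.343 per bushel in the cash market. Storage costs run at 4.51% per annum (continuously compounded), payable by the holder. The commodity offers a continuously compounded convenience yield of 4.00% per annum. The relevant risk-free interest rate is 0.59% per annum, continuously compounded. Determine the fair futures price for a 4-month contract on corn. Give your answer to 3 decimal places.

$5.363 per bushel

Net carry = r + u − y = 0.0059 + 0.0451 − 0.0400 = 0.0110
F = S·e^((r+u−y)T) = 5.343 · e^(0.0110 × 4/12) = 5.343 · e^0.003667
= 5.343 × 1.003674 = $5.363 per bushel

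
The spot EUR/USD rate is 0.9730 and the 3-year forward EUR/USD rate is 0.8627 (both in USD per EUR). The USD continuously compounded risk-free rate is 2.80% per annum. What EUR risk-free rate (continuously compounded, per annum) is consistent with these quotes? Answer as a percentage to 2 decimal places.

F = S·e^((r_USD − r_EUR)T) ⇒ r_EUR = r_USD − ln(F/S)/T
ln(0.8627/0.9730) = -0.120317; /(3) = -0.040106
r_EUR = 0.0280 + 0.040106 = 0.068106
r_EUR = 6.81%

6.81%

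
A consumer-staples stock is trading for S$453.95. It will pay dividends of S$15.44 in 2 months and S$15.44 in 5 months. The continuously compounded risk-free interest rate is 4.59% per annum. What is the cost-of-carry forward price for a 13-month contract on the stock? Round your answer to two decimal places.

S$445.07

PV(dividends) I = 15.44·e^(−0.0459·2/12) + 15.44·e^(−0.0459·5/12)
I = 15.3223 + 15.1475 = 30.4698
F = (S − I)·e^(rT) = (453.95 − 30.4698) · e^(0.0459·13/12)
= 423.4802 · e^0.049725 = 423.4802 × 1.050982 = S$445.07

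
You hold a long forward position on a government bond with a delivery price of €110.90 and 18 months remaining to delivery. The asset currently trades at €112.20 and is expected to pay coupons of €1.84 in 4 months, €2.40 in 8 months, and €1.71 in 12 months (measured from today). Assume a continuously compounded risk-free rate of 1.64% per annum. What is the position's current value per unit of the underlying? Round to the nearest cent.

-€1.89

PV(remaining coupons) I = 1.84·e^(−0.0164·4/12) + 2.40·e^(−0.0164·8/12) + 1.71·e^(−0.0164·12/12) = 5.8861
Current forward F = (S − I)·e^(rT) = (112.20 − 5.8861)·e^(0.0164·18/12) = 106.3139 × 1.024905 = 108.9616
Value (long) = (F − K)·e^(−rT) = (108.9616 − 110.90) × 0.975700 = -1.8913
Value = -€1.89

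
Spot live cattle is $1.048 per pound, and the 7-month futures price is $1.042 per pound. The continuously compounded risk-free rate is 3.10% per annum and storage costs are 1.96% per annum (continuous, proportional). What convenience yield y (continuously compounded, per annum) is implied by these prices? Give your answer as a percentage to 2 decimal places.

6.04%

F = S·e^((r+u−y)T) ⇒ (r+u−y) = ln(F/S)/T
ln(1.042/1.048) = -0.005742; /T ⇒ -0.009843
y = r + u − ln(F/S)/T = 0.0310 + 0.0196 + 0.009843 = 0.060443
y = 6.04%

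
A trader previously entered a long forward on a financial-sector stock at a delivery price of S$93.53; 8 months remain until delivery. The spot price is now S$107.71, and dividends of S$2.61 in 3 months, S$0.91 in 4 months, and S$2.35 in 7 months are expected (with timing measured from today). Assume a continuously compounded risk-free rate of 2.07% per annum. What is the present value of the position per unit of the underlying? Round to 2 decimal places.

S$9.64

PV(remaining dividends) I = 2.61·e^(−0.0207·3/12) + 0.91·e^(−0.0207·4/12) + 2.35·e^(−0.0207·7/12) = 5.8221
Current forward F = (S − I)·e^(rT) = (107.71 − 5.8221)·e^(0.0207·8/12) = 101.8879 × 1.013896 = 103.3037
Value (long) = (F − K)·e^(−rT) = (103.3037 − 93.53) × 0.986295 = 9.6398
Value = S$9.64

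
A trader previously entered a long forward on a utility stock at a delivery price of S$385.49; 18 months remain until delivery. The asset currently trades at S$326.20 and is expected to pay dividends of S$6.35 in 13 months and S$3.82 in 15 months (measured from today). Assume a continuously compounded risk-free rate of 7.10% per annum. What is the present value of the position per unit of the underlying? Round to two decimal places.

-S$29.72

PV(remaining dividends) I = 6.35·e^(−0.0710·13/12) + 3.82·e^(−0.0710·15/12) = 9.3755
Current forward F = (S − I)·e^(rT) = (326.20 − 9.3755)·e^(0.0710·18/12) = 316.8245 × 1.112378 = 352.4286
Value (long) = (F − K)·e^(−rT) = (352.4286 − 385.49) × 0.898975 = -29.7214
Value = -S$29.72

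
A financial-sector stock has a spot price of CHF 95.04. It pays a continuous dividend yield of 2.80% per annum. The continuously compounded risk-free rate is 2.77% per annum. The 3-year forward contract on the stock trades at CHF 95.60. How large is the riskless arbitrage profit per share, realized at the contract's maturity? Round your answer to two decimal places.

Fair forward: F* = S·e^(carry·T), with carry = (r − q) = 0.0277 − 0.0280 = -0.0003
F* = 95.04 · e^(-0.0003 × 3) = 95.04 · e^-0.000900 = 95.04 × 0.999100 = CHF 94.9545
Market CHF 95.60 > fair CHF 94.9545: forward overpriced → cash-and-carry (buy spot, short the forward).
At maturity, profit = |F_mkt − F*| = |95.60 − 94.9545| = CHF 0.65 per share

CHF 0.65 per share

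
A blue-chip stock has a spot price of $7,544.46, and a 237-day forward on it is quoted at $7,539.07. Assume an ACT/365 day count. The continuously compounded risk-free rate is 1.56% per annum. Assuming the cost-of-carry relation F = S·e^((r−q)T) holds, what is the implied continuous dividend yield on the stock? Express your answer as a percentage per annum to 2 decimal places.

From F = S·e^((r−q)T): (r − q) = ln(F/S)/T
ln(7539.07/7544.46) = ln(0.999286) = -0.000714
(r − q) = -0.000714 / (237/365) = -0.001100
q = r − ln(F/S)/T = 0.0156 + 0.001100 = 0.016700
q = 1.67%

1.67%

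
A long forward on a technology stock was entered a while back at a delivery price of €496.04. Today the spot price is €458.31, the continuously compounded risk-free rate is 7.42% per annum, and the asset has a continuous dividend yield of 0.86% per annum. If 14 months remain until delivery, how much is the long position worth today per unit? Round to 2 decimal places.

-€1.17

Current fair forward for the remaining 14 months: F = S·e^((r − q)·T), (r − q) = 0.0742 − 0.0086 = 0.0656
F = 458.31 · e^(0.0656 × 14/12) = 458.31 × 1.079538 = 494.7631
Value of long forward = (F − K)·e^(−rT) = (494.7631 − 496.04) · e^(−0.0742·14/12)
= -1.2769 × 0.917074 = -1.17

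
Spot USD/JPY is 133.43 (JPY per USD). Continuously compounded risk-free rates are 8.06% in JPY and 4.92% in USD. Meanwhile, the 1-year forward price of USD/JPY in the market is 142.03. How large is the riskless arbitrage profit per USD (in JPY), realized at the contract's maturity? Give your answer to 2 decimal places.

Fair forward: F* = S·e^(carry·T), with carry = (r_JPY − r_USD) = 0.0806 − 0.0492 = 0.0314
F* = 133.43 · e^(0.0314 × 1) = 133.43 · e^0.031400 = 133.43 × 1.031898 = 137.6862
Market 142.03 > fair 137.6862: forward overpriced → cash-and-carry (buy spot, short the forward).
At maturity, profit = |F_mkt − F*| = |142.03 − 137.6862| = 4.34 per USD (in JPY)

4.34 per USD (in JPY)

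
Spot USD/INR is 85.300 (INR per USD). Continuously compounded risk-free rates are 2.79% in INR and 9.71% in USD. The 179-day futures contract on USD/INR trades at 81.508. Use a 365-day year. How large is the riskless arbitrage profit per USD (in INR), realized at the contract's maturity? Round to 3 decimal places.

Fair futures: F* = S·e^(carry·T), with carry = (r_INR − r_USD) = 0.0279 − 0.0971 = -0.0692
F* = 85.300 · e^(-0.0692 × 179/365) = 85.300 · e^-0.033936 = 85.300 × 0.966633 = 82.4538
Market 81.508 < fair 82.4538: forward underpriced → reverse cash-and-carry (short spot, go long the forward).
At maturity, profit = |F_mkt − F*| = |81.508 − 82.4538| = 0.946 per USD (in INR)

0.946 per USD (in INR)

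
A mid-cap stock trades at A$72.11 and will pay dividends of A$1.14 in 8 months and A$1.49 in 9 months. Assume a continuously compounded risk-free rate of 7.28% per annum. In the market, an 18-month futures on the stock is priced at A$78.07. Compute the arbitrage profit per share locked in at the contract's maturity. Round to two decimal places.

A$0.42 per share

PV(dividends) I = 1.14·e^(−0.0728·8/12) + 1.49·e^(−0.0728·9/12) = 2.4968
Fair futures F* = (S − I)·e^(rT) = (72.11 − 2.4968)·e^0.109200 = 69.6132 × 1.115385 = 77.6455
Market A$78.07 > fair 77.6455: forward overpriced → cash-and-carry (borrow at r, buy the stock and collect the dividends, short the forward).
Profit at T = |F_mkt − F*| = |78.07 − 77.6455| = A$0.42 per share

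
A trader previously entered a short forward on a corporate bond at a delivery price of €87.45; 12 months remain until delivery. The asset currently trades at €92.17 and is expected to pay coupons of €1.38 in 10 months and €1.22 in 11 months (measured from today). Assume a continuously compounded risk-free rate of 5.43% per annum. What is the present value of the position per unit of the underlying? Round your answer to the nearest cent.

PV(remaining coupons) I = 1.38·e^(−0.0543·10/12) + 1.22·e^(−0.0543·11/12) = 2.4797
Current forward F = (S − I)·e^(rT) = (92.17 − 2.4797)·e^(0.0543·12/12) = 89.6903 × 1.055801 = 94.6951
Value (long) = (F − K)·e^(−rT) = (94.6951 − 87.45) × 0.947148 = 6.8622
Short position value = −(long value) = -€6.86

-€6.86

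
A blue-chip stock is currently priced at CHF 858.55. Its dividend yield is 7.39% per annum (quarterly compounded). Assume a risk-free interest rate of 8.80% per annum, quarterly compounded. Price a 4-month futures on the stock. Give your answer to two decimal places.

CHF 862.51

F = S · (1+r/4)^(4T) / (1+q/4)^(4T)
= 858.55 × 1.029440 / 1.024709 = 858.55 × 1.004617
F = CHF 862.51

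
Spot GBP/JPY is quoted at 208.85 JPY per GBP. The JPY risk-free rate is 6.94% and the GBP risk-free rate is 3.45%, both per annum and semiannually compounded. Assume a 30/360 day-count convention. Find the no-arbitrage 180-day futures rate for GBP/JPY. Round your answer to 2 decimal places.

By covered interest parity, F = S · (1+r_JPY/2)^(2T) / (1+r_GBP/2)^(2T)
= 208.85 × 1.034700 / 1.017250 = 208.85 × 1.017154
F = 212.43 JPY per GBP

212.43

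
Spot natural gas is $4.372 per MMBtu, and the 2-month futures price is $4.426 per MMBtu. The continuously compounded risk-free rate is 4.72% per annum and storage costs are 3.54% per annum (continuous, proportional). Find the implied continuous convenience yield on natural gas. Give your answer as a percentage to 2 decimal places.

0.89%

F = S·e^((r+u−y)T) ⇒ (r+u−y) = ln(F/S)/T
ln(4.426/4.372) = 0.012276; /T ⇒ 0.073656
y = r + u − ln(F/S)/T = 0.0472 + 0.0354 − 0.073656 = 0.008944
y = 0.89%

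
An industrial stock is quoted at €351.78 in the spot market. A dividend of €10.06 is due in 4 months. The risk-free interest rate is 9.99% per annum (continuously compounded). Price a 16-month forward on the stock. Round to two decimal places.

PV(dividends) I = 10.06·e^(−0.0999·4/12)
I = 9.7305
F = (S − I)·e^(rT) = (351.78 − 9.7305) · e^(0.0999·16/12)
= 342.0495 · e^0.133200 = 342.0495 × 1.142478 = €390.78

€390.78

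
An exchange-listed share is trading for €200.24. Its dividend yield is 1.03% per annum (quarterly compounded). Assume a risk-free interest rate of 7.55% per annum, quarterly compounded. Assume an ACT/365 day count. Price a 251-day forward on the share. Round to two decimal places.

F = S · (1+r/4)^(4T) / (1+q/4)^(4T)
= 200.24 × 1.052781 / 1.007099 = 200.24 × 1.045360
F = €209.32

€209.32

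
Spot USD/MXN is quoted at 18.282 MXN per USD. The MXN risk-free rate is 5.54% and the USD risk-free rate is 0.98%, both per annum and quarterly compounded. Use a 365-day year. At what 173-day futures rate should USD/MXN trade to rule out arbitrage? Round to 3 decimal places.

18.678

By covered interest parity, F = S · (1+r_MXN/4)^(4T) / (1+r_USD/4)^(4T)
= 18.282 × 1.026421 / 1.004650 = 18.282 × 1.021670
F = 18.678 MXN per USD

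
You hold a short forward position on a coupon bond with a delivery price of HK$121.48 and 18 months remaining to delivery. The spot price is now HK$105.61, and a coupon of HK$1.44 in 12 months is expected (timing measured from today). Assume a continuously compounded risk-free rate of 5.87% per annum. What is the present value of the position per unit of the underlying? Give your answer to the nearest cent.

PV(remaining coupons) I = 1.44·e^(−0.0587·12/12) = 1.3579
Current forward F = (S − I)·e^(rT) = (105.61 − 1.3579)·e^(0.0587·18/12) = 104.2521 × 1.092043 = 113.8478
Value (long) = (F − K)·e^(−rT) = (113.8478 − 121.48) × 0.915715 = -6.9889
Short position value = −(long value) = HK$6.99

HK$6.99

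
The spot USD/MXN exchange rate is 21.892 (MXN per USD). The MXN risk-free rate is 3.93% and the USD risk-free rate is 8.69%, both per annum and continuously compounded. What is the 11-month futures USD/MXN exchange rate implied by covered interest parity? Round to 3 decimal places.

F = S·e^((r_MXN − r_USD)T) = 21.892 · e^((0.0393 − 0.0869) × 11/12)
= 21.892 · e^-0.043633 = 21.892 × 0.957305
F = 20.957 MXN per USD

20.957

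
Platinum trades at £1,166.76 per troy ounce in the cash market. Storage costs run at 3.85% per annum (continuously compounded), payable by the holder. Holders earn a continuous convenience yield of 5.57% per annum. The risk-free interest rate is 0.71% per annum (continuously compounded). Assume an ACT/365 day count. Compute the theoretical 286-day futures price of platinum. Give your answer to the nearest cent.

Net carry = r + u − y = 0.0071 + 0.0385 − 0.0557 = -0.0101
F = S·e^((r+u−y)T) = 1166.76 · e^(-0.0101 × 286/365) = 1166.76 · e^-0.00791397
= 1166.76 × 0.99211726 = £1,157.56 per troy ounce

£1,157.56 per troy ounce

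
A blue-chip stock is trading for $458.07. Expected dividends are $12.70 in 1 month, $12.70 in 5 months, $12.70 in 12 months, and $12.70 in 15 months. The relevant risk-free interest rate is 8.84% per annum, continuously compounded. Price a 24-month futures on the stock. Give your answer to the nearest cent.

PV(dividends) I = 12.70·e^(−0.0884·1/12) + 12.70·e^(−0.0884·5/12) + 12.70·e^(−0.0884·12/12) + 12.70·e^(−0.0884·15/12)
I = 12.6068 + 12.2407 + 11.6255 + 11.3714 = 47.8444
F = (S − I)·e^(rT) = (458.07 − 47.8444) · e^(0.0884·24/12)
= 410.2256 · e^0.176800 = 410.2256 × 1.193392 = $489.56

$489.56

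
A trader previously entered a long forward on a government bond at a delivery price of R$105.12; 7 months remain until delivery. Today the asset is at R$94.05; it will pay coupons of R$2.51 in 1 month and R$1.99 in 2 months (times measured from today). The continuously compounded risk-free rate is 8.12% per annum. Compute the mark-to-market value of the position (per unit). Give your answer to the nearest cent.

PV(remaining coupons) I = 2.51·e^(−0.0812·1/12) + 1.99·e^(−0.0812·2/12) = 4.4563
Current forward F = (S − I)·e^(rT) = (94.05 − 4.4563)·e^(0.0812·7/12) = 89.5937 × 1.048506 = 93.9395
Value (long) = (F − K)·e^(−rT) = (93.9395 − 105.12) × 0.953738 = -10.6633
Value = -R$10.66

-R$10.66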